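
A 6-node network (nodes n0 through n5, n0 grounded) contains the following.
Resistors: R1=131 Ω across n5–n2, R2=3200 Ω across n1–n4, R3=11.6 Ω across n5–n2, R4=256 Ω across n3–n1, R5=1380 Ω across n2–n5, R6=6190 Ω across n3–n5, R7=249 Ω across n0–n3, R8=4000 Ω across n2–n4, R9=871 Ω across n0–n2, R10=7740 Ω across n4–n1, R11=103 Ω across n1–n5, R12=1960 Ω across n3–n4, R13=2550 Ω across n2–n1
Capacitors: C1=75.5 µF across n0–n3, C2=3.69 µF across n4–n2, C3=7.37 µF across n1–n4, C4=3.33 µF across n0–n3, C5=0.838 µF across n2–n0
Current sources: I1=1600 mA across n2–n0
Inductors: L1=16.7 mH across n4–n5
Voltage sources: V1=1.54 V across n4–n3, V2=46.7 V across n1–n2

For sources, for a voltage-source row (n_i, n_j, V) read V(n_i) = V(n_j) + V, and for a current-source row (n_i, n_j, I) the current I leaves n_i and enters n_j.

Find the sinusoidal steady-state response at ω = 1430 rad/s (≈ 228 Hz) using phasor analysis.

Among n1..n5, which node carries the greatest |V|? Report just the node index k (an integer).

2

Element admittances at ω=1430 rad/s:
  Y(R1) = 0.007634+0.000j S between n5,n2
  Y(R2) = 0.0003125+0.000j S between n1,n4
  Y(C1) = 0.000+0.1080j S between n0,n3
  Y(R3) = 0.08621+0.000j S between n5,n2
  Y(R4) = 0.003906+0.000j S between n3,n1
  I1: injects 1.6 A into n0 (from n2)
  Y(R5) = 0.0007246+0.000j S between n2,n5
  Y(R6) = 0.0001616+0.000j S between n3,n5
  Y(R7) = 0.004016+0.000j S between n0,n3
  Y(L1) = 0.000-0.04187j S between n4,n5
  Y(R8) = 0.0002500+0.000j S between n2,n4
  Y(R9) = 0.001148+0.000j S between n0,n2
  Y(R10) = 0.0001292+0.000j S between n4,n1
  Y(C2) = 0.000+0.005277j S between n4,n2
  Y(R11) = 0.009709+0.000j S between n1,n5
  Y(C3) = 0.000+0.01054j S between n1,n4
  Y(C4) = 0.000+0.004762j S between n0,n3
  Y(R12) = 0.0005102+0.000j S between n3,n4
  Y(R13) = 0.0003922+0.000j S between n2,n1
  Y(C5) = 0.000+0.001198j S between n2,n0
  V1: constraint V(n4)−V(n3) = 1.54
  V2: constraint V(n1)−V(n2) = 46.7
Assemble and solve the 7×7 MNA system:
  V(n1)=8.353-40.67j  V(n2)=-38.35-40.67j  V(n3)=0.3143+14.25j  V(n4)=1.854+14.25j  V(n5)=-10.05-45.35j
  i(V1)=-1.635+0.3168j  i(V2)=-0.8100+0.1248j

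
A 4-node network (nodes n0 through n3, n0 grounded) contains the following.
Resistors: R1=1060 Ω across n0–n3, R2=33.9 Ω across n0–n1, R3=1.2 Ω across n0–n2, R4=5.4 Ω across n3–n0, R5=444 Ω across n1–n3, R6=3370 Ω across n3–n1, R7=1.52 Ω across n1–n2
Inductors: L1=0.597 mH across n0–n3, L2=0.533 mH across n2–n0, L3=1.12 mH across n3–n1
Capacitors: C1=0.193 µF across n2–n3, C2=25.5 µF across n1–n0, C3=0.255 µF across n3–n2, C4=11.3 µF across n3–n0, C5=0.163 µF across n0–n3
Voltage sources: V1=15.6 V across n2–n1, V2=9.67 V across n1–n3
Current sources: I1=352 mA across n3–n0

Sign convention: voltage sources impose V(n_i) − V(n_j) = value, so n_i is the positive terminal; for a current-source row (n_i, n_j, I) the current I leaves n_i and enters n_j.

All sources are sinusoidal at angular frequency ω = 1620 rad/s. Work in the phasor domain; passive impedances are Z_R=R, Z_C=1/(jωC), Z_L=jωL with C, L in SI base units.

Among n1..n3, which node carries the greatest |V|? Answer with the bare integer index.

MNA unknowns: 3 node voltages V₁..V_3 plus 2 source currents (V1, V2)
R1: Y=0.0009434+0.000j on G[0,3]
R2: Y=0.02950+0.000j on G[0,1]
L1: Y=0.000-1.034j on G[0,3]
C1: Y=0.000+0.0003127j on G[2,3]
C2: Y=0.000+0.04131j on G[1,0]
C3: Y=0.000+0.0004131j on G[3,2]
L2: Y=0.000-1.158j on G[2,0]
R3: Y=0.8333+0.000j on G[0,2]
L3: Y=0.000-0.5511j on G[3,1]
R4: Y=0.1852+0.000j on G[3,0]
R5: Y=0.002252+0.000j on G[1,3]
C4: Y=0.000+0.01831j on G[3,0]
R6: Y=0.0002967+0.000j on G[3,1]
R7: Y=0.6579+0.000j on G[1,2]
C5: Y=0.000+0.0002641j on G[0,3]
V1: row V2−V1=15.6, i_V1 at 2,1
V2: row V1−V3=9.67, i_V2 at 1,3
I1: z[3]−=0.352, z[0]+=0.352
solve → V1=-5.260-2.830j, V2=10.34-2.830j, V3=-14.93-2.830j
aux → i_V1=-15.60+14.31j, i_V2=-5.325+19.94j

3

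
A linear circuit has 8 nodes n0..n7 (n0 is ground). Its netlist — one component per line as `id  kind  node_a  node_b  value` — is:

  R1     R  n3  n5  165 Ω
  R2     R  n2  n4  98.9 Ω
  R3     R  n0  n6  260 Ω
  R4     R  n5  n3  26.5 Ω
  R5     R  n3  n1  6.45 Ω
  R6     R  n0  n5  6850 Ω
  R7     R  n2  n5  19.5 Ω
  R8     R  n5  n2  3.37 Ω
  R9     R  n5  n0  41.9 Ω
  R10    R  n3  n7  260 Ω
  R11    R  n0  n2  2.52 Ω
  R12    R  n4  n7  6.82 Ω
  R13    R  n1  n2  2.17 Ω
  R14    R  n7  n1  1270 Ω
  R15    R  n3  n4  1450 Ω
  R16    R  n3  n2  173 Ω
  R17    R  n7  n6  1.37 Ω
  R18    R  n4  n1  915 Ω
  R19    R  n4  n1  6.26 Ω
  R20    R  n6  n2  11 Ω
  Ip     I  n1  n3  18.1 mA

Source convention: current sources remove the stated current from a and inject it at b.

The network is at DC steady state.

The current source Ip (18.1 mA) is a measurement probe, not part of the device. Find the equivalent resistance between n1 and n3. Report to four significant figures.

R_eq = 4.990 Ω

Apply KCL at each of the 7 non-ground nodes and solve the resulting linear system.
Node n1: branches {R5, R13, R14, R18, R19, Ip} → V_1 = -0.008190
Node n2: branches {R2, R7, R8, R11, R13, R16, R20} → V_2 = -0.0004825
Node n3: branches {R1, R4, R5, R10, R15, R16, Ip} → V_3 = 0.08213
Node n4: branches {R2, R12, R15, R18, R19} → V_4 = -0.004835
Node n5: branches {R1, R4, R6, R7, R8, R9} → V_5 = 0.008247
Node n6: branches {R3, R17, R20} → V_6 = -0.001703
Node n7: branches {R10, R12, R14, R17} → V_7 = -0.001864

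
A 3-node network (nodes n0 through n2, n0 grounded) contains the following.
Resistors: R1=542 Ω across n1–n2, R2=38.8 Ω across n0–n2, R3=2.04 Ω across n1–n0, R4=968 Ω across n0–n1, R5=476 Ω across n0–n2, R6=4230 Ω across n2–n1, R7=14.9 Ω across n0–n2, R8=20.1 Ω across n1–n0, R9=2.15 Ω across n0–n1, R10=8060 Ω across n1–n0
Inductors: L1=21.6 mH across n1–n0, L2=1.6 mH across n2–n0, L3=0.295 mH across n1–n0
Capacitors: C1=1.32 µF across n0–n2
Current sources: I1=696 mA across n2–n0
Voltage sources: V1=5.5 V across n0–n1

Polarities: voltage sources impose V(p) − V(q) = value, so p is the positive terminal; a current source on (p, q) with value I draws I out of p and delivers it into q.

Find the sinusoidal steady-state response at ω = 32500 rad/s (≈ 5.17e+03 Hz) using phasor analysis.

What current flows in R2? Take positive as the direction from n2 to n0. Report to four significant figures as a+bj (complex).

Element admittances at ω=32500 rad/s:
  Y(R1) = 0.001845+0.000j S between n1,n2
  Y(R2) = 0.02577+0.000j S between n0,n2
  Y(L1) = 0.000-0.001425j S between n1,n0
  Y(R3) = 0.4902+0.000j S between n1,n0
  Y(R4) = 0.001033+0.000j S between n0,n1
  Y(R5) = 0.002101+0.000j S between n0,n2
  Y(C1) = 0.000+0.04290j S between n0,n2
  Y(R6) = 0.0002364+0.000j S between n2,n1
  Y(R7) = 0.06711+0.000j S between n0,n2
  Y(L2) = 0.000-0.01923j S between n2,n0
  Y(R8) = 0.04975+0.000j S between n1,n0
  Y(R9) = 0.4651+0.000j S between n0,n1
  I1: injects 0.696 A into n0 (from n2)
  Y(R10) = 0.0001241+0.000j S between n1,n0
  Y(L3) = 0.000-0.1043j S between n1,n0
  V1: constraint V(n0)−V(n1) = 5.5
Assemble and solve the 3×3 MNA system:
  V(n1)=-5.500+0.000j  V(n2)=-6.879+1.677j
  i(V1)=-5.531+0.5780j

-0.1773+0.04323j A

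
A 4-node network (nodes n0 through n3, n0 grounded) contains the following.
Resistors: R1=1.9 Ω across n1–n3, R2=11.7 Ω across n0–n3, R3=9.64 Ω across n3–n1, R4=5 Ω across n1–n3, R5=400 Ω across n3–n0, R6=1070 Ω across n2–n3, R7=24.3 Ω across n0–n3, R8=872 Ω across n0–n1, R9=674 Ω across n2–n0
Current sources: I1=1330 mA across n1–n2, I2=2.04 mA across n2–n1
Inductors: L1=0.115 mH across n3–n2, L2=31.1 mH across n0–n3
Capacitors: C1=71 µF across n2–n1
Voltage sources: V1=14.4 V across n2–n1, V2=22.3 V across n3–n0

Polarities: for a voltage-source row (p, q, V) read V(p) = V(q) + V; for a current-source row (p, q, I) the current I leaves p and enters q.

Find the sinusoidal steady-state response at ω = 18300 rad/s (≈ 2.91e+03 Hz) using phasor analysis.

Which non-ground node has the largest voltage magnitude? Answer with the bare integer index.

2

Element admittances at ω=18300 rad/s:
  Y(R1) = 0.5263+0.000j S between n1,n3
  I1: injects 1.33 A into n2 (from n1)
  Y(L1) = 0.000-0.4752j S between n3,n2
  Y(R2) = 0.08547+0.000j S between n0,n3
  Y(R3) = 0.1037+0.000j S between n3,n1
  Y(R4) = 0.2000+0.000j S between n1,n3
  Y(R5) = 0.002500+0.000j S between n3,n0
  Y(R6) = 0.0009346+0.000j S between n2,n3
  Y(R7) = 0.04115+0.000j S between n0,n3
  I2: injects 0.00204 A into n1 (from n2)
  Y(C1) = 0.000+1.299j S between n2,n1
  Y(R8) = 0.001147+0.000j S between n0,n1
  Y(R9) = 0.001484+0.000j S between n2,n0
  Y(L2) = 0.000-0.001757j S between n0,n3
  V1: constraint V(n2)−V(n1) = 14.4
  V2: constraint V(n3)−V(n0) = 22.3
Assemble and solve the 5×5 MNA system:
  V(n1)=18.68+6.147j  V(n2)=33.08+6.147j  V(n3)=22.30+0.000j
  i(V1)=-1.652-13.60j  i(V2)=-2.950+0.02301j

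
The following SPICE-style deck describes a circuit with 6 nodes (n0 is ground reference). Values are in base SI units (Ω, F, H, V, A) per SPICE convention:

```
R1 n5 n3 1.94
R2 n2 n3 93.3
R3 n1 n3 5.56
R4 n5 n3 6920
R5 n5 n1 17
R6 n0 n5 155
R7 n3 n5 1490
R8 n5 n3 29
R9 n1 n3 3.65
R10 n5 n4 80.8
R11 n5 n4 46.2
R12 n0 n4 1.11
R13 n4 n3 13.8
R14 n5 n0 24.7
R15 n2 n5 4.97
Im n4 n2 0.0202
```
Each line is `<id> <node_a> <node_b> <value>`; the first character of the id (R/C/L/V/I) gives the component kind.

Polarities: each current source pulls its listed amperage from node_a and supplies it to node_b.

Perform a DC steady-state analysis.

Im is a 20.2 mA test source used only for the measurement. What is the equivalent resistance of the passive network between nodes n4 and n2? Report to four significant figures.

Apply KCL at each of the 5 non-ground nodes and solve the resulting linear system.
Node n1: branches {R3, R5, R9} → V_1 = 0.1213
Node n2: branches {R2, R15, Im} → V_2 = 0.2278
Node n3: branches {R1, R2, R3, R4, R7, R8, R9, R13} → V_3 = 0.1198
Node n4: branches {R10, R11, R12, R13, Im} → V_4 = -0.006937
Node n5: branches {R1, R4, R5, R6, R7, R8, R10, R11, R14, R15} → V_5 = 0.1331

R_eq = 11.62 Ω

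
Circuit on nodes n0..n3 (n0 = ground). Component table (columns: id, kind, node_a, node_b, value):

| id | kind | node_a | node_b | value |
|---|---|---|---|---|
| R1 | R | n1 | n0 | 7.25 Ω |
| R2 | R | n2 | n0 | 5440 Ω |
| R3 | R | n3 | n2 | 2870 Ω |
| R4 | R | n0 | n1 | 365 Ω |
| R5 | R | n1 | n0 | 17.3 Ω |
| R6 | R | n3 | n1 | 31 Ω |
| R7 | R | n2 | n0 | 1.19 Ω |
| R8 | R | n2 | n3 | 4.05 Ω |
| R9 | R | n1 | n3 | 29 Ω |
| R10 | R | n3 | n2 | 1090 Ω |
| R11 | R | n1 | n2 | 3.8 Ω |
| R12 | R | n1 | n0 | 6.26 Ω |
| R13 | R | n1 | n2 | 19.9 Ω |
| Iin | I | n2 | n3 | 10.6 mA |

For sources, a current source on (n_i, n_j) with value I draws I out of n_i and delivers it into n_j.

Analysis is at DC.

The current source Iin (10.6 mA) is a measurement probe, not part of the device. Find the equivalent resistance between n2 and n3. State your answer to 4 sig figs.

MNA unknowns: 3 node voltages V₁..V_3
R1: Y=0.1379 on G[1,0]
R2: Y=0.0001838 on G[2,0]
R3: Y=0.0003484 on G[3,2]
R4: Y=0.002740 on G[0,1]
R5: Y=0.05780 on G[1,0]
R6: Y=0.03226 on G[3,1]
R7: Y=0.8403 on G[2,0]
R8: Y=0.2469 on G[2,3]
R9: Y=0.03448 on G[1,3]
R10: Y=0.0009174 on G[3,2]
R11: Y=0.2632 on G[1,2]
R12: Y=0.1597 on G[1,0]
R13: Y=0.05025 on G[1,2]
Iin: z[2]−=0.0106, z[3]+=0.0106
solve → V1=0.002552, V2=-0.001088, V3=0.03334

R_eq = 3.248 Ω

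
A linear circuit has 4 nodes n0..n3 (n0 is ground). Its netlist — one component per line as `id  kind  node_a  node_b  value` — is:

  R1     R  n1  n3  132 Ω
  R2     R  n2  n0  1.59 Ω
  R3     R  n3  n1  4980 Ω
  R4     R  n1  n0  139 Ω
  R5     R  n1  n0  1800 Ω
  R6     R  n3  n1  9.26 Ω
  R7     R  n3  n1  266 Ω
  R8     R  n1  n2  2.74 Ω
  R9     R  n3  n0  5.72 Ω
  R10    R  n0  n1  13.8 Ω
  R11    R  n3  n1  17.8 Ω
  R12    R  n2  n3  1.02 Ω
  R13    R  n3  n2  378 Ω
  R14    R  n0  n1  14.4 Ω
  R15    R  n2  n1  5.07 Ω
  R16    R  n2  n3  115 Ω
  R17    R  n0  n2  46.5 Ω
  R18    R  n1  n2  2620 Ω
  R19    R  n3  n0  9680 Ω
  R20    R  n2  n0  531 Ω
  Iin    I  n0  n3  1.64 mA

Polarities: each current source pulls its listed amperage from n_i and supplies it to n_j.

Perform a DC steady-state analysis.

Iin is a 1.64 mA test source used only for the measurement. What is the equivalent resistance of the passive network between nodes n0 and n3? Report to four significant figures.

R_eq = 1.539 Ω

Element admittances at DC:
  Y(R1) = 0.007576 S between n1,n3
  Y(R2) = 0.6289 S between n2,n0
  Y(R3) = 0.0002008 S between n3,n1
  Y(R4) = 0.007194 S between n1,n0
  Y(R5) = 0.0005556 S between n1,n0
  Y(R6) = 0.1080 S between n3,n1
  Y(R7) = 0.003759 S between n3,n1
  Y(R8) = 0.3650 S between n1,n2
  Y(R9) = 0.1748 S between n3,n0
  Y(R10) = 0.07246 S between n0,n1
  Y(R11) = 0.05618 S between n3,n1
  Y(R12) = 0.9804 S between n2,n3
  Y(R13) = 0.002646 S between n3,n2
  Y(R14) = 0.06944 S between n0,n1
  Y(R15) = 0.1972 S between n2,n1
  Y(R16) = 0.008696 S between n2,n3
  Y(R17) = 0.02151 S between n0,n2
  Y(R18) = 0.0003817 S between n1,n2
  Y(R19) = 0.0001033 S between n3,n0
  Y(R20) = 0.001883 S between n2,n0
  Iin: injects 0.00164 A into n3 (from n0)
Assemble and solve the 3×3 MNA system:
  V(n1)=0.001452  V(n2)=0.001504  V(n3)=0.002523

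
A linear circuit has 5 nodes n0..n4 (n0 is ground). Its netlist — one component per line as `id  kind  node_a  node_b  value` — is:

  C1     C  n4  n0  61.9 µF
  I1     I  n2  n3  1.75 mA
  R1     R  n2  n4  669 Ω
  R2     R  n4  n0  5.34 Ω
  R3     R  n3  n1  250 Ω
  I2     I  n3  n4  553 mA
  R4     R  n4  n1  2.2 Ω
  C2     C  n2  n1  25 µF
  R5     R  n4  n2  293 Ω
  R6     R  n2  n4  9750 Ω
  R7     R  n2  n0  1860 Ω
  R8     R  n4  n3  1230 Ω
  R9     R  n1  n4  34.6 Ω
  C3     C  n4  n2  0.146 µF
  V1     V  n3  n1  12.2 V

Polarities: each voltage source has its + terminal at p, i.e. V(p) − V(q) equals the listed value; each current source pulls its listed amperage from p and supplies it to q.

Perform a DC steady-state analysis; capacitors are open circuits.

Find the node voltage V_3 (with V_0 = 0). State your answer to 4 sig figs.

MNA unknowns: 4 node voltages V₁..V_4 plus 1 source current (V1)
C1: Y=0.000 on G[4,0]
I1: z[2]−=0.00175, z[3]+=0.00175
R1: Y=0.001495 on G[2,4]
R2: Y=0.1873 on G[4,0]
R3: Y=0.004000 on G[3,1]
I2: z[3]−=0.553, z[4]+=0.553
R4: Y=0.4545 on G[4,1]
C2: Y=0.000 on G[2,1]
R5: Y=0.003413 on G[4,2]
R6: Y=0.0001026 on G[2,4]
R7: Y=0.0005376 on G[2,0]
R8: Y=0.0008130 on G[4,3]
R9: Y=0.02890 on G[1,4]
C3: Y=0.000 on G[4,2]
V1: row V3−V1=12.2, i_V1 at 3,1
solve → V1=-1.158, V2=-0.3146, V3=11.04, V4=0.0009033
aux → i_V1=-0.6090

11.04 V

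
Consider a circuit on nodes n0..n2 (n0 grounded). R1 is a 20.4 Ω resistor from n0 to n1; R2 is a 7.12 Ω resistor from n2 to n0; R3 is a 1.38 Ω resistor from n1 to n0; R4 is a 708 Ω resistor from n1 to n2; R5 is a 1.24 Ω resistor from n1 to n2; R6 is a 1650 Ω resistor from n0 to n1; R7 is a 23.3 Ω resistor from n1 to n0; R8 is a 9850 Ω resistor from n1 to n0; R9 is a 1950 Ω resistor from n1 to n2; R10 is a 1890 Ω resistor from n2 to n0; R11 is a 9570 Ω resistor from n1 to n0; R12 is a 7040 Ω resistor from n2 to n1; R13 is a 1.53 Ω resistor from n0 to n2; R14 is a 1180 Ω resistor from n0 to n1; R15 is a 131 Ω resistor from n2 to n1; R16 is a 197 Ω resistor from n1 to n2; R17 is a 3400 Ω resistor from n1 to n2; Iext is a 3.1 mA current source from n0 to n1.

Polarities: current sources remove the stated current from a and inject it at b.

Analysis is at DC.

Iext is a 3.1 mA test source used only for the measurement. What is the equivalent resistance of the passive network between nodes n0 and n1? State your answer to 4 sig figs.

R_eq = 0.8182 Ω

Element admittances at DC:
  Y(R1) = 0.04902 S between n0,n1
  Y(R2) = 0.1404 S between n2,n0
  Y(R3) = 0.7246 S between n1,n0
  Y(R4) = 0.001412 S between n1,n2
  Y(R5) = 0.8065 S between n1,n2
  Y(R6) = 0.0006061 S between n0,n1
  Y(R7) = 0.04292 S between n1,n0
  Y(R8) = 0.0001015 S between n1,n0
  Y(R9) = 0.0005128 S between n1,n2
  Y(R10) = 0.0005291 S between n2,n0
  Y(R11) = 0.0001045 S between n1,n0
  Y(R12) = 0.0001420 S between n2,n1
  Y(R13) = 0.6536 S between n0,n2
  Y(R14) = 0.0008475 S between n0,n1
  Y(R15) = 0.007634 S between n2,n1
  Y(R16) = 0.005076 S between n1,n2
  Y(R17) = 0.0002941 S between n1,n2
  Iext: injects 0.0031 A into n1 (from n0)
Assemble and solve the 2×2 MNA system:
  V(n1)=0.002537  V(n2)=0.001289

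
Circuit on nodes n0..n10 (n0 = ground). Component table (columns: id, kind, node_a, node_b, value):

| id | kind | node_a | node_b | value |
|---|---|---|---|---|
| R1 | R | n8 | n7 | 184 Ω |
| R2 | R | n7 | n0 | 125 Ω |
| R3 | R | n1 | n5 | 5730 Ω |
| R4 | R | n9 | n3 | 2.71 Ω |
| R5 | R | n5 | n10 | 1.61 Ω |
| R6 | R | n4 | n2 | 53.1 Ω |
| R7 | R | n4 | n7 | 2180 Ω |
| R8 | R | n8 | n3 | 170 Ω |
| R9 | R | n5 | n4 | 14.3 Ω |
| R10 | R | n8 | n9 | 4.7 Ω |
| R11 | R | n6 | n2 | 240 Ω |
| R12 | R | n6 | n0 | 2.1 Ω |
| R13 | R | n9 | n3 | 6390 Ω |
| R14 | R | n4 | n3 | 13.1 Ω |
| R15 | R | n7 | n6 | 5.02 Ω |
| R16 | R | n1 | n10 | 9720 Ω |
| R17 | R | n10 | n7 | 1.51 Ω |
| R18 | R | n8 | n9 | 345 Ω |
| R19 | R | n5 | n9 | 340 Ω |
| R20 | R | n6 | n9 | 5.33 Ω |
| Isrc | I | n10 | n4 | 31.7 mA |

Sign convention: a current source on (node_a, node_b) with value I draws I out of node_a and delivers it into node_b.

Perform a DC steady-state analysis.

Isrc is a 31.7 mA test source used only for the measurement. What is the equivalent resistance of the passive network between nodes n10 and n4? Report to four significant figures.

R_eq = 9.734 Ω

Apply KCL at each of the 10 non-ground nodes and solve the resulting linear system.
Node n1: branches {R3, R16} → V_1 = -0.05206
Node n2: branches {R6, R11} → V_2 = 0.1939
Node n3: branches {R4, R8, R13, R14} → V_3 = 0.08732
Node n4: branches {R6, R7, R9, R14, Isrc} → V_4 = 0.2366
Node n5: branches {R3, R5, R9, R19} → V_5 = -0.04033
Node n6: branches {R11, R12, R15, R20} → V_6 = 0.0009034
Node n7: branches {R1, R2, R7, R15, R17} → V_7 = -0.05378
Node n8: branches {R1, R8, R10, R18} → V_8 = 0.05510
Node n9: branches {R4, R10, R13, R18, R19, R20} → V_9 = 0.05697
Node n10: branches {R5, R16, R17, Isrc} → V_10 = -0.07197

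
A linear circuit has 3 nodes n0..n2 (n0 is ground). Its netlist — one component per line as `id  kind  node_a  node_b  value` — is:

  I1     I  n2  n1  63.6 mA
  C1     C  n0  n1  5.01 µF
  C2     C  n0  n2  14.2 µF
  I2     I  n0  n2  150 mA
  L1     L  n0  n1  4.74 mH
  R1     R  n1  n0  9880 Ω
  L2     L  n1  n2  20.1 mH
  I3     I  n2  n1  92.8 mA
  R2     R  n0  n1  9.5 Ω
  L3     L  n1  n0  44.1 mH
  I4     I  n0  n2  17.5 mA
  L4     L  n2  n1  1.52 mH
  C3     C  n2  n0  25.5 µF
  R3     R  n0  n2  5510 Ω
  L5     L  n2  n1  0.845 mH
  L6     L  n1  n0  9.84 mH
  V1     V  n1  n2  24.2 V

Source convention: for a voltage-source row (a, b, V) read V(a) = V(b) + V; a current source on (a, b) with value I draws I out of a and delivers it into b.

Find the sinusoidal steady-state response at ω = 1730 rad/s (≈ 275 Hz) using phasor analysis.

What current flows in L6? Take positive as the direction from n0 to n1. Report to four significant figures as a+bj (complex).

MNA unknowns: 2 node voltages V₁..V_2 plus 1 source current (V1)
I1: z[2]−=0.0636, z[1]+=0.0636
C1: Y=0.000+0.008667j on G[0,1]
C2: Y=0.000+0.02457j on G[0,2]
I2: z[0]−=0.15, z[2]+=0.15
L1: Y=0.000-0.1219j on G[0,1]
R1: Y=0.0001012+0.000j on G[1,0]
L2: Y=0.000-0.02876j on G[1,2]
I3: z[2]−=0.0928, z[1]+=0.0928
R2: Y=0.1053+0.000j on G[0,1]
L3: Y=0.000-0.01311j on G[1,0]
I4: z[0]−=0.0175, z[2]+=0.0175
L4: Y=0.000-0.3803j on G[2,1]
C3: Y=0.000+0.04412j on G[2,0]
R3: Y=0.0001815+0.000j on G[0,2]
L5: Y=0.000-0.6841j on G[2,1]
L6: Y=0.000-0.05874j on G[1,0]
V1: row V1−V2=24.2, i_V1 at 1,2
solve → V1=-7.101+7.912j, V2=-31.30+7.912j
aux → i_V1=-0.5602+24.30j

-0.4648-0.4172j A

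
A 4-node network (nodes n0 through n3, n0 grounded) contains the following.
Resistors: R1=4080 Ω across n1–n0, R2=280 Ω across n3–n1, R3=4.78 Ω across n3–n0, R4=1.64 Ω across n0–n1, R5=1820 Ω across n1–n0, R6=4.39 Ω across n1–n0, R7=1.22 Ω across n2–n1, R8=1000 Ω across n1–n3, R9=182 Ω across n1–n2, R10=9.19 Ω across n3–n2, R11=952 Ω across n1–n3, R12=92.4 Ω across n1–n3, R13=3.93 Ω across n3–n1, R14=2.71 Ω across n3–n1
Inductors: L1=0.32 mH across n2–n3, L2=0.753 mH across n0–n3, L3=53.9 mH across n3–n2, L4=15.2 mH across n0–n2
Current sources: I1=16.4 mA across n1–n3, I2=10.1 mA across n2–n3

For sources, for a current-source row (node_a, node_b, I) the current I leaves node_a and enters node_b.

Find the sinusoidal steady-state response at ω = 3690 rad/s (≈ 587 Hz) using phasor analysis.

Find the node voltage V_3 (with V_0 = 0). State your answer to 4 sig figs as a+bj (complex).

Apply KCL at each of the 3 non-ground nodes and solve the resulting linear system.
Node n1: branches {R1, R2, I1, R4, R5, R6, R7, R8, R9, R11, R12, R13, R14} → V_1 = -0.005619+0.0005716j
Node n2: branches {L1, R7, R9, R10, L3, L4, I2} → V_2 = -0.001119-0.005687j
Node n3: branches {L1, R2, I1, R3, L2, R8, R10, L3, R11, R12, R13, R14, I2} → V_3 = 0.006846+0.009391j

0.006846+0.009391j V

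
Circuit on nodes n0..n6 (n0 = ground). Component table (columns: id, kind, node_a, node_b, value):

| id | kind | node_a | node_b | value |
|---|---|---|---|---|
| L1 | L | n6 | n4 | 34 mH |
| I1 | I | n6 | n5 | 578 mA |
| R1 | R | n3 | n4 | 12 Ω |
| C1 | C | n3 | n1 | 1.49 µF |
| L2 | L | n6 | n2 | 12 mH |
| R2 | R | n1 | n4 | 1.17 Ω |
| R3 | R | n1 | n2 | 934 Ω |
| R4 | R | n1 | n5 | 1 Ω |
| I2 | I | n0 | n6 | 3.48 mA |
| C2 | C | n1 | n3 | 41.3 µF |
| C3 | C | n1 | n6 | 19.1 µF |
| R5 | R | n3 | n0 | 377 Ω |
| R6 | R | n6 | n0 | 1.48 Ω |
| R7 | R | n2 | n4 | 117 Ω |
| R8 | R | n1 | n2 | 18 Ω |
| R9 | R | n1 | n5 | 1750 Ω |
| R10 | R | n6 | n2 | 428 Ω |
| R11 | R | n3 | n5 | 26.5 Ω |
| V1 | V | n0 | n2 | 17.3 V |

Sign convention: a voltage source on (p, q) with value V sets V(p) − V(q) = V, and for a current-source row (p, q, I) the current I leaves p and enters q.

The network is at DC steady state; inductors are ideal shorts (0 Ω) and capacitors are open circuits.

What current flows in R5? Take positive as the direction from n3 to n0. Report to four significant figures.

Apply KCL at each of the 6 non-ground nodes and solve the resulting linear system.
Node n1: branches {C1, R2, R3, R4, C2, C3, R8, R9} → V_1 = -16.68
Node n2: branches {L2, R3, R7, R8, R10, V1} → V_2 = -17.30
Node n3: branches {R1, C1, C2, R5, R11} → V_3 = -16.57
Node n4: branches {L1, R1, R2, R7} → V_4 = -17.30
Node n5: branches {I1, R4, R9, R11} → V_5 = -16.12
Node n6: branches {L1, I1, L2, I2, C3, R6, R10} → V_6 = -17.30
Source currents: i(L1)=-0.5871, i(L2)=11.70, i(V1)=-11.74

-0.04395 A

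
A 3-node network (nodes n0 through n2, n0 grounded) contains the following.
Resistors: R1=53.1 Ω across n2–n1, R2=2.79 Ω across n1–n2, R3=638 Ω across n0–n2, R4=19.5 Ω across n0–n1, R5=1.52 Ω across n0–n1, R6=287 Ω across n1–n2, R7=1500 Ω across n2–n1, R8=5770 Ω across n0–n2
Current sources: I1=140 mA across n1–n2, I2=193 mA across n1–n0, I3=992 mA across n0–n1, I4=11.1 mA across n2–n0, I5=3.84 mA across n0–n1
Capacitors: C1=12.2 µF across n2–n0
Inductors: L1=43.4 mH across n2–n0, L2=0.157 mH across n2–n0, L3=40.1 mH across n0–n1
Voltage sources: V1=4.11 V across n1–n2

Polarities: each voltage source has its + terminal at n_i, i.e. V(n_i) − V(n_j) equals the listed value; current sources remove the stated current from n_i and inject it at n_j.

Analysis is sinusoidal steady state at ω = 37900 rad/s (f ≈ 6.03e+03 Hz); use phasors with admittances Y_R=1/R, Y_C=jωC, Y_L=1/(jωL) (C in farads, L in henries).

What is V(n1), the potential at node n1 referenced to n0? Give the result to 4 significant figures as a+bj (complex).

1.559+1.055j V

MNA unknowns: 2 node voltages V₁..V_2 plus 1 source current (V1)
R1: Y=0.01883+0.000j on G[2,1]
R2: Y=0.3584+0.000j on G[1,2]
I1: z[1]−=0.14, z[2]+=0.14
R3: Y=0.001567+0.000j on G[0,2]
C1: Y=0.000+0.4624j on G[2,0]
L1: Y=0.000-0.0006080j on G[2,0]
L2: Y=0.000-0.1681j on G[2,0]
R4: Y=0.05128+0.000j on G[0,1]
R5: Y=0.6579+0.000j on G[0,1]
I2: z[1]−=0.193, z[0]+=0.193
L3: Y=0.000-0.0006580j on G[0,1]
R6: Y=0.003484+0.000j on G[1,2]
I3: z[0]−=0.992, z[1]+=0.992
I4: z[2]−=0.0111, z[0]+=0.0111
I5: z[0]−=0.00384, z[1]+=0.00384
R7: Y=0.0006667+0.000j on G[2,1]
R8: Y=0.0001733+0.000j on G[0,2]
V1: row V1−V2=4.11, i_V1 at 1,2
solve → V1=1.559+1.055j, V2=-2.551+1.055j
aux → i_V1=-2.011-0.7475j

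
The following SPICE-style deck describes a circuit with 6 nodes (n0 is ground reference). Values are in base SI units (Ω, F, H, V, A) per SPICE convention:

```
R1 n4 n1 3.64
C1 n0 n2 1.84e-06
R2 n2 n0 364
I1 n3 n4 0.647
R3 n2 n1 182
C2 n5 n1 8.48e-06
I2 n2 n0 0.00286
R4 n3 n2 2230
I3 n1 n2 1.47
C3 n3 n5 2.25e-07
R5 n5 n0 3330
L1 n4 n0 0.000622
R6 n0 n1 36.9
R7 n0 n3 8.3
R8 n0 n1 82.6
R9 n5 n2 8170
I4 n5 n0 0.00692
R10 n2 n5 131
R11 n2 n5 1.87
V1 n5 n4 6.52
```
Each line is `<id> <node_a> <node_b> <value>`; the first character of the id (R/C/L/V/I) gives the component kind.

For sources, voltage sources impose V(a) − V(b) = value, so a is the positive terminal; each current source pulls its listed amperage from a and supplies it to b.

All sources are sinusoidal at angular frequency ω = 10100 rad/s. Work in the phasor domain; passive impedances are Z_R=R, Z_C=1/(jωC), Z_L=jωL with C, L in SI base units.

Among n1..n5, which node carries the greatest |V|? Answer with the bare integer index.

Apply KCL at each of the 5 non-ground nodes and solve the resulting linear system.
Node n1: branches {R1, R3, C2, I3, R6, R8} → V_1 = -0.7962+6.773j
Node n2: branches {C1, R2, R3, I2, R4, I3, R9, R10, R11} → V_2 = 12.59+4.013j
Node n3: branches {I1, R4, C3, R7} → V_3 = -5.381+0.3033j
Node n4: branches {R1, I1, L1, V1} → V_4 = 3.446+4.440j
Node n5: branches {C2, C3, R5, R9, I4, R10, R11, V1} → V_5 = 9.966+4.440j
Source currents: i(V1)=1.225-1.190j

2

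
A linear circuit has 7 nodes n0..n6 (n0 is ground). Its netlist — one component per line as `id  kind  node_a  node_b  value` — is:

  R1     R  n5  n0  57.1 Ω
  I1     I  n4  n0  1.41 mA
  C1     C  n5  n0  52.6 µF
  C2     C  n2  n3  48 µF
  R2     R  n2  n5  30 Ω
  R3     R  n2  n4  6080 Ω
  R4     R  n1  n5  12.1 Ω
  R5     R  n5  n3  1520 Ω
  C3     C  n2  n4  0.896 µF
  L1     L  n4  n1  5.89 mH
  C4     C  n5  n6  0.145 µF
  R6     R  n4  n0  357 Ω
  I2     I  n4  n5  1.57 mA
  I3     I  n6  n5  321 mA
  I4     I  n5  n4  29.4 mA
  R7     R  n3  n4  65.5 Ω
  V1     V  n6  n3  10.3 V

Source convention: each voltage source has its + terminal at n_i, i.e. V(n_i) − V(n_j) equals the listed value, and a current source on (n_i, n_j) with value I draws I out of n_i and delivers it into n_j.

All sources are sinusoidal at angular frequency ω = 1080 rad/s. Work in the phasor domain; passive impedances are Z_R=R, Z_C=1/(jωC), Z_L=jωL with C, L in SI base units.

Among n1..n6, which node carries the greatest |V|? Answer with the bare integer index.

3

MNA unknowns: 6 node voltages V₁..V_6 plus 1 source current (V1)
R1: Y=0.01751+0.000j on G[5,0]
I1: z[4]−=0.00141, z[0]+=0.00141
C1: Y=0.000+0.05681j on G[5,0]
C2: Y=0.000+0.05184j on G[2,3]
R2: Y=0.03333+0.000j on G[2,5]
R3: Y=0.0001645+0.000j on G[2,4]
R4: Y=0.08264+0.000j on G[1,5]
R5: Y=0.0006579+0.000j on G[5,3]
C3: Y=0.000+0.0009677j on G[2,4]
L1: Y=0.000-0.1572j on G[4,1]
C4: Y=0.000+0.0001566j on G[5,6]
R6: Y=0.002801+0.000j on G[4,0]
I2: z[4]−=0.00157, z[5]+=0.00157
I3: z[6]−=0.321, z[5]+=0.321
I4: z[5]−=0.0294, z[4]+=0.0294
R7: Y=0.01527+0.000j on G[3,4]
V1: row V6−V3=10.3, i_V1 at 6,3
solve → V1=-0.8136+0.4470j, V2=-6.545-1.270j, V3=-7.452+2.937j, V4=-1.062+0.01559j, V5=0.007052-0.02537j, V6=2.848+2.937j
aux → i_V1=-0.3205-0.0004449j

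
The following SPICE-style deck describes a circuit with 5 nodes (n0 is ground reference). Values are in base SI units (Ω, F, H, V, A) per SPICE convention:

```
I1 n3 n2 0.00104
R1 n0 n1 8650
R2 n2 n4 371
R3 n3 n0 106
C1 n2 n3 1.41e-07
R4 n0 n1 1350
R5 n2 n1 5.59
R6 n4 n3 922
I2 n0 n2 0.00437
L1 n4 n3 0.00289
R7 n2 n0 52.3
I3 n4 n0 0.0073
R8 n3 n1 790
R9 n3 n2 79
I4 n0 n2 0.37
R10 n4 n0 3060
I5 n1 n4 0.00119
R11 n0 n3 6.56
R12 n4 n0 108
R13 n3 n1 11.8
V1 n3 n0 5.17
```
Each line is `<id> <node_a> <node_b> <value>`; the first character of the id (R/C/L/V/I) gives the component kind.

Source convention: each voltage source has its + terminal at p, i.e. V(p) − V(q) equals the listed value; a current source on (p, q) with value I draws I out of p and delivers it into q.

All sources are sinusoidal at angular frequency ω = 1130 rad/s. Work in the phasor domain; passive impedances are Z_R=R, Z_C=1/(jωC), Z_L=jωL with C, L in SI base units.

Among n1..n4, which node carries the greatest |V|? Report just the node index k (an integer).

Apply KCL at each of the 4 non-ground nodes and solve the resulting linear system.
Node n1: branches {R1, R4, R5, R8, I5, R13} → V_1 = 7.124-0.006425j
Node n2: branches {I1, R2, C1, R5, I2, R7, R9, I4} → V_2 = 8.105-0.009545j
Node n3: branches {I1, R3, C1, R6, L1, R8, R9, R11, R13, V1} → V_3 = 5.170+0.000j
Node n4: branches {R2, R6, L1, I3, R10, I5, R12} → V_4 = 5.163-0.1557j
Source currents: i(V1)=-0.6804+0.001680j

2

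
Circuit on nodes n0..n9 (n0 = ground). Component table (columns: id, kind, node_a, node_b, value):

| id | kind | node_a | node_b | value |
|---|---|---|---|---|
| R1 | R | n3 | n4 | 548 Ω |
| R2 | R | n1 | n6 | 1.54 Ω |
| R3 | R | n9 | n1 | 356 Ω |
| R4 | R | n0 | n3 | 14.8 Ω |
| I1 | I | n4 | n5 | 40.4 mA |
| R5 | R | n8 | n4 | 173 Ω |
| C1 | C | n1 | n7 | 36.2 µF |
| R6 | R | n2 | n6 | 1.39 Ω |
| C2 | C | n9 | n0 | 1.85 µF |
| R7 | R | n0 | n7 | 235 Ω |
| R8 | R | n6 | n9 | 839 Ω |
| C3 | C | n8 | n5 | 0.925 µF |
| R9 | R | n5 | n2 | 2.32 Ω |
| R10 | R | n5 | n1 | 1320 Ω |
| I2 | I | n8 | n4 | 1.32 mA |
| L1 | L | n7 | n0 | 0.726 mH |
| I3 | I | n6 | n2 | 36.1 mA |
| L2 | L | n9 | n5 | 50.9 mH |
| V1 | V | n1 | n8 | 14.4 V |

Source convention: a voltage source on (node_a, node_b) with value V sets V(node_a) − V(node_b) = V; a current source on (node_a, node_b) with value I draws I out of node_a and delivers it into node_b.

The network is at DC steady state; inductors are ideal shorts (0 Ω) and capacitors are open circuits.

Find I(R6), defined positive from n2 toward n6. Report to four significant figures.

0.07535 A

Apply KCL at each of the 9 non-ground nodes and solve the resulting linear system.
Node n1: branches {R2, R3, C1, R10, V1} → V_1 = 21.16
Node n2: branches {R6, R9, I3} → V_2 = 21.33
Node n3: branches {R1, R4} → V_3 = 0.000
Node n4: branches {R1, I1, R5, I2} → V_4 = 0.000
Node n5: branches {I1, C3, R9, R10, L2} → V_5 = 21.42
Node n6: branches {R2, R6, R8, I3} → V_6 = 21.22
Node n7: branches {C1, R7, L1} → V_7 = 0.000
Node n8: branches {R5, C3, I2, V1} → V_8 = 6.761
Node n9: branches {R3, C2, R8, L2} → V_9 = 21.42
Source currents: i(L1)=0.000, i(L2)=-0.0009542, i(V1)=0.04040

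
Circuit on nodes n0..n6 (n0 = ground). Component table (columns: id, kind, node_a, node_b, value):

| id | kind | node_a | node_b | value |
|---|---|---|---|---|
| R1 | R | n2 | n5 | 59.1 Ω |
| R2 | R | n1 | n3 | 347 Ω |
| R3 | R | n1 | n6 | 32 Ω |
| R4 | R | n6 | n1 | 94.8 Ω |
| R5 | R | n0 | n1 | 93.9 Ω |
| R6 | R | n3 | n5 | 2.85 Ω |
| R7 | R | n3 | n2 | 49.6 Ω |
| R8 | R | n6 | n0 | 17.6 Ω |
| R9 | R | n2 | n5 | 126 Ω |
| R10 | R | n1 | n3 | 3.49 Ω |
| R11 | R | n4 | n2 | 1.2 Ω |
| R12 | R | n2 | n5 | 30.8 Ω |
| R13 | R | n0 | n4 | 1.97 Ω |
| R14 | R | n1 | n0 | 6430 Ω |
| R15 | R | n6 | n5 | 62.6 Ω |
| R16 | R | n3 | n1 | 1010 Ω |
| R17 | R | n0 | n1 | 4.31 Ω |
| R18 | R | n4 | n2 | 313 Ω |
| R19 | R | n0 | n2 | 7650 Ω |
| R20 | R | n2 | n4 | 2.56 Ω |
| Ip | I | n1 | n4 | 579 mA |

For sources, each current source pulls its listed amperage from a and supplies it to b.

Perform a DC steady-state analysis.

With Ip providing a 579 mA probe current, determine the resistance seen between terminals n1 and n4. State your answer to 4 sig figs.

MNA unknowns: 6 node voltages V₁..V_6
R1: Y=0.01692 on G[2,5]
R2: Y=0.002882 on G[1,3]
R3: Y=0.03125 on G[1,6]
R4: Y=0.01055 on G[6,1]
R5: Y=0.01065 on G[0,1]
R6: Y=0.3509 on G[3,5]
R7: Y=0.02016 on G[3,2]
R8: Y=0.05682 on G[6,0]
R9: Y=0.007937 on G[2,5]
R10: Y=0.2865 on G[1,3]
R11: Y=0.8333 on G[4,2]
R12: Y=0.03247 on G[2,5]
R13: Y=0.5076 on G[0,4]
R14: Y=0.0001555 on G[1,0]
R15: Y=0.01597 on G[6,5]
R16: Y=0.0009901 on G[3,1]
R17: Y=0.2320 on G[0,1]
R18: Y=0.003195 on G[4,2]
R19: Y=0.0001307 on G[0,2]
R20: Y=0.3906 on G[2,4]
Ip: z[1]−=0.579, z[4]+=0.579
solve → V1=-1.658, V2=0.7646, V3=-1.184, V4=0.8747, V5=-0.9035, V6=-0.7307

R_eq = 4.374 Ω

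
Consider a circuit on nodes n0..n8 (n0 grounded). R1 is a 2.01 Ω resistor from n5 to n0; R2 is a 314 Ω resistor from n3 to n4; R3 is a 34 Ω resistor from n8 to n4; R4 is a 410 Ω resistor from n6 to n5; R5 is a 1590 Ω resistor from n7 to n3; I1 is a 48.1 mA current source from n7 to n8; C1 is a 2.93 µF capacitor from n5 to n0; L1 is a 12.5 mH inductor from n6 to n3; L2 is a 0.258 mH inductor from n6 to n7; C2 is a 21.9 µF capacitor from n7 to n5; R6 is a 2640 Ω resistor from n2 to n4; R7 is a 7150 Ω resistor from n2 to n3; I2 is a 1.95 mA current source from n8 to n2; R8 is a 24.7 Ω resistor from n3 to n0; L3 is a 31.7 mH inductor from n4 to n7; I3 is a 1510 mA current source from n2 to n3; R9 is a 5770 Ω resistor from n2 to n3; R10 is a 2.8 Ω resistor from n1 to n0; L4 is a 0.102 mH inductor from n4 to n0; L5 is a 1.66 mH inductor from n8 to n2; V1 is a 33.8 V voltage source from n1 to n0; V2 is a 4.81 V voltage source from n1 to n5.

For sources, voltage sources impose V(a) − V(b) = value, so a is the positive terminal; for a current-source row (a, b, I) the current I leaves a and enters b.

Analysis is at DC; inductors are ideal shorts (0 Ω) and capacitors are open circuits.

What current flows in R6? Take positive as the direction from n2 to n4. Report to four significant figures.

-0.01839 A

MNA unknowns: 8 node voltages V₁..V_8 plus 7 source currents (L1, L2, L3, L4, L5, V1, V2)
R1: Y=0.4975 on G[5,0]
R2: Y=0.003185 on G[3,4]
R3: Y=0.02941 on G[8,4]
R4: Y=0.002439 on G[6,5]
R5: Y=0.0006289 on G[7,3]
I1: z[7]−=0.0481, z[8]+=0.0481
C1: Y=0.000 on G[5,0]
L1: row V6−V3=0, i_L1 at 6,3
L2: row V6−V7=0, i_L2 at 6,7
C2: Y=0.000 on G[7,5]
R6: Y=0.0003788 on G[2,4]
R7: Y=0.0001399 on G[2,3]
I2: z[8]−=0.00195, z[2]+=0.00195
R8: Y=0.04049 on G[3,0]
L3: row V4−V7=0, i_L3 at 4,7
I3: z[2]−=1.51, z[3]+=1.51
R9: Y=0.0001733 on G[2,3]
R10: Y=0.3571 on G[1,0]
L4: row V4−V0=0, i_L4 at 4,0
L5: row V8−V2=0, i_L5 at 8,2
V1: row V1−V0=33.8, i_V1 at 1,0
V2: row V1−V5=4.81, i_V2 at 1,5
solve → V1=33.80, V2=-48.56, V3=0.000, V4=0.000, V5=28.99, V6=0.000, V7=0.000, V8=-48.56
aux → i_L1=-1.495, i_L2=1.565, i_L3=-1.517, i_L4=0.07071, i_L5=1.474, i_V1=-26.57, i_V2=14.49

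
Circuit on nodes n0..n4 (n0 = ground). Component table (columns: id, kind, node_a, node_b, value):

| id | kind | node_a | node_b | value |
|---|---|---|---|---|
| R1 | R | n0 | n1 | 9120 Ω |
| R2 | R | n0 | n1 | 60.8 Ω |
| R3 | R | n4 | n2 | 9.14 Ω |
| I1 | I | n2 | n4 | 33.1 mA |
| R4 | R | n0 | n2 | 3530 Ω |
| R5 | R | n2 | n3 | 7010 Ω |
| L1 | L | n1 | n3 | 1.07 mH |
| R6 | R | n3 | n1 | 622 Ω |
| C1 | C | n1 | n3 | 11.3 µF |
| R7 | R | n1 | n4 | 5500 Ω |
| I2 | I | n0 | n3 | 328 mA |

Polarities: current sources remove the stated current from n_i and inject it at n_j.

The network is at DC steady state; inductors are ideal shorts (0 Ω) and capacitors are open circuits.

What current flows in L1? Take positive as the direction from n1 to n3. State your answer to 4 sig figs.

-0.3267 A

MNA unknowns: 4 node voltages V₁..V_4 plus 1 source current (L1)
R1: Y=0.0001096 on G[0,1]
R2: Y=0.01645 on G[0,1]
R3: Y=0.1094 on G[4,2]
I1: z[2]−=0.0331, z[4]+=0.0331
R4: Y=0.0002833 on G[0,2]
R5: Y=0.0001427 on G[2,3]
L1: row V1−V3=0, i_L1 at 1,3
R6: Y=0.001608 on G[3,1]
C1: Y=0.000 on G[1,3]
R7: Y=0.0001818 on G[1,4]
I2: z[0]−=0.328, z[3]+=0.328
solve → V1=19.63, V2=10.39, V3=19.63, V4=10.70
aux → i_L1=-0.3267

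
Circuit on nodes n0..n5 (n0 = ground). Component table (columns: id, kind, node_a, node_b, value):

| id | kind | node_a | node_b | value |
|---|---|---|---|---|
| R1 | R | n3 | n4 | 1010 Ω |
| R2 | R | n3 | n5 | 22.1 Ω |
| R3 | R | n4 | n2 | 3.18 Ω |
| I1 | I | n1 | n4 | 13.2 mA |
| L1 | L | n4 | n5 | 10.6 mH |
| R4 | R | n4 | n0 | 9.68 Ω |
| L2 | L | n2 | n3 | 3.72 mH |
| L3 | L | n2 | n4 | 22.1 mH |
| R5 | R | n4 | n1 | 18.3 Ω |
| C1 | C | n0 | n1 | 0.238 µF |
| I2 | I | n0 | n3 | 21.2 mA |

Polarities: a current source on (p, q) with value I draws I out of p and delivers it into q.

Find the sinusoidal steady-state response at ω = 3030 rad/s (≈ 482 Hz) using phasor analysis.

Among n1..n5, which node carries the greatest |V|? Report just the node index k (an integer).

3

MNA unknowns: 5 node voltages V₁..V_5
R1: Y=0.0009901+0.000j on G[3,4]
R2: Y=0.04525+0.000j on G[3,5]
R3: Y=0.3145+0.000j on G[4,2]
I1: z[1]−=0.0132, z[4]+=0.0132
L1: Y=0.000-0.03114j on G[4,5]
R4: Y=0.1033+0.000j on G[4,0]
L2: Y=0.000-0.08872j on G[2,3]
L3: Y=0.000-0.01493j on G[2,4]
R5: Y=0.05464+0.000j on G[4,1]
C1: Y=0.000+0.0007211j on G[0,1]
I2: z[0]−=0.0212, z[3]+=0.0212
solve → V1=-0.03633+0.0007330j, V2=0.2572-0.001713j, V3=0.2729+0.1821j, V4=0.2052+0.0002536j, V5=0.1662+0.1553j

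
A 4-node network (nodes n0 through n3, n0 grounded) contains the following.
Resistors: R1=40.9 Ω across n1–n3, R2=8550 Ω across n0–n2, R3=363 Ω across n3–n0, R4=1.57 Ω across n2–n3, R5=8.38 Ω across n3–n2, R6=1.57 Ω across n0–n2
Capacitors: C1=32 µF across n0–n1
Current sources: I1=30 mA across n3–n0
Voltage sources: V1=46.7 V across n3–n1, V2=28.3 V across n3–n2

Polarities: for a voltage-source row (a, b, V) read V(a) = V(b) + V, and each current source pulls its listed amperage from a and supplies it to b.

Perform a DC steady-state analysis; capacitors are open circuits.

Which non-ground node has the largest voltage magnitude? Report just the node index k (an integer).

Element admittances at DC:
  Y(R1) = 0.02445 S between n1,n3
  Y(C1) = 0.000 S between n0,n1
  Y(R2) = 0.0001170 S between n0,n2
  Y(R3) = 0.002755 S between n3,n0
  Y(R4) = 0.6369 S between n2,n3
  I1: injects 0.03 A into n0 (from n3)
  Y(R5) = 0.1193 S between n3,n2
  Y(R6) = 0.6369 S between n0,n2
  V1: constraint V(n3)−V(n1) = 46.7
  V2: constraint V(n3)−V(n2) = 28.3
Assemble and solve the 5×5 MNA system:
  V(n1)=-18.57  V(n2)=-0.1687  V(n3)=28.13
  i(V1)=-1.142  i(V2)=-21.51

3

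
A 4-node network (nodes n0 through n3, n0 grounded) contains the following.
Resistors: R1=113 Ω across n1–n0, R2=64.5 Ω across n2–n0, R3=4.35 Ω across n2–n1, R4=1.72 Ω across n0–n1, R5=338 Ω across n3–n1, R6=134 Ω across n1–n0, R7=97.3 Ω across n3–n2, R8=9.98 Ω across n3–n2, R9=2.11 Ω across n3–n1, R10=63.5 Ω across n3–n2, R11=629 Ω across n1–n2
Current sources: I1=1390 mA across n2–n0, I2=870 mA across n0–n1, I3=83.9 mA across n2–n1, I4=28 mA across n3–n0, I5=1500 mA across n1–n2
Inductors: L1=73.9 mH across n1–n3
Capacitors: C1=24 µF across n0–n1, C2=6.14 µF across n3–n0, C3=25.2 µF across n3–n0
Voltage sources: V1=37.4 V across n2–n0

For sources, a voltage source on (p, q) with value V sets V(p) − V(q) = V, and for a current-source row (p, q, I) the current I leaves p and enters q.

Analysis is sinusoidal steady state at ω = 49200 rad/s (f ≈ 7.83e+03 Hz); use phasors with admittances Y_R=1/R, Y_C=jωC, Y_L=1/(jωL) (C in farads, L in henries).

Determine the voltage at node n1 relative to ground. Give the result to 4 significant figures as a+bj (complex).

2.784-3.902j V

MNA unknowns: 3 node voltages V₁..V_3 plus 1 source current (V1)
R1: Y=0.008850+0.000j on G[1,0]
R2: Y=0.01550+0.000j on G[2,0]
I1: z[2]−=1.39, z[0]+=1.39
R3: Y=0.2299+0.000j on G[2,1]
R4: Y=0.5814+0.000j on G[0,1]
I2: z[0]−=0.87, z[1]+=0.87
L1: Y=0.000-0.0002750j on G[1,3]
I3: z[2]−=0.0839, z[1]+=0.0839
R5: Y=0.002959+0.000j on G[3,1]
R6: Y=0.007463+0.000j on G[1,0]
C1: Y=0.000+1.181j on G[0,1]
C2: Y=0.000+0.3021j on G[3,0]
R7: Y=0.01028+0.000j on G[3,2]
R8: Y=0.1002+0.000j on G[3,2]
I4: z[3]−=0.028, z[0]+=0.028
R9: Y=0.4739+0.000j on G[3,1]
I5: z[1]−=1.5, z[2]+=1.5
C3: Y=0.000+1.240j on G[3,0]
R10: Y=0.01575+0.000j on G[3,2]
R11: Y=0.001590+0.000j on G[1,2]
V1: row V2−V0=37.4, i_V1 at 2,0
solve → V1=2.784-3.902j, V2=37.40+0.000j, V3=0.2774-3.796j
aux → i_V1=-13.25-1.382j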